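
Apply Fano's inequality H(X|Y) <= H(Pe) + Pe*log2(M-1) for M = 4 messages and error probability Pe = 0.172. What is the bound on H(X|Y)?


H(Pe) = -Pe*log2(Pe) - (1-Pe)*log2(1-Pe) = -0.172*log2(0.172) - 0.828*log2(0.828) = 0.436797 + 0.225462 = 0.6623. Pe*log2(M-1) = 0.172*log2(3) = 0.272614. Bound = H(Pe) + Pe*log2(M-1) = 0.436797 + 0.225462 + 0.272614 = 0.9349

0.9349 bits


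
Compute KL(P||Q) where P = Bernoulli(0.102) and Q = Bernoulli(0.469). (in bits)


KL = p*log2(p/q) + (1-p)*log2((1-p)/(1-q)) = 0.102*log2(0.102/0.469) + 0.898*log2(0.898/0.531) = 0.4562

0.4562 bits


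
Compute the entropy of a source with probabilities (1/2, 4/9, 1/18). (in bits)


H = -sum(p_i * log2(p_i)). Terms: -(1/2)*log2(1/2) = 0.500000; -(4/9)*log2(4/9) = 0.519967; -(1/18)*log2(1/18) = 0.231663. H = 0.500000 + 0.519967 + 0.231663 = 1.2516

1.2516 bits


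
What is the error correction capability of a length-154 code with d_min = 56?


Correction capability = floor((d-1)/2) = floor((56-1)/2) = 27

27 errors


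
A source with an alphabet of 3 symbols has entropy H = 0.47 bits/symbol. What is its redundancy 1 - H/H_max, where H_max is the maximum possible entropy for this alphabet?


H_max = log2(K) = log2(3) = 1.585 bits/symbol. Redundancy = 1 - H/H_max = 1 - 0.47/1.585 = 1 - 0.2965 = 0.7035

0.7035


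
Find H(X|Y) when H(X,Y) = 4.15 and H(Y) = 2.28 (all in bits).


H(X|Y) = H(X,Y) - H(Y) = 4.15 - 2.28 = 1.87

1.87 bits


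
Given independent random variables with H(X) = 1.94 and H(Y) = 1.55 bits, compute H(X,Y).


For independent variables, H(X,Y) = H(X) + H(Y) = 1.94 + 1.55 = 3.49

3.49 bits


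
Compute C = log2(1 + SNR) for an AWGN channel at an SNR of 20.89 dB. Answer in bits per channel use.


SNR_linear = 10^(20.89/10) = 122.7439; C = log2(1 + SNR_linear) = log2(1 + 122.7439) = 6.9512

6.9512 bits/channel use


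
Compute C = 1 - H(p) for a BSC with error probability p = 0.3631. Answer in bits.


H(p) = -p*log2(p) - (1-p)*log2(1-p) = -0.3631*log2(0.3631) - 0.6369*log2(0.6369) = 0.530693 + 0.414534 = 0.9452. C = 1 - H(p) = 1 - 0.9452 = 0.0548

0.0548 bits


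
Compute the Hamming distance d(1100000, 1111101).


Count differing positions: . . ^ ^ ^ . ^ = 4 differences

4


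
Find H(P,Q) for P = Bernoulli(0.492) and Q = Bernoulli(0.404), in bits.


H(P,Q) = -p*log2(q) - (1-p)*log2(1-q). -0.492*log2(0.404) = 0.643326; -0.508*log2(0.596) = 0.379281. H(P,Q) = 0.643326 + 0.379281 = 1.0226

1.0226 bits


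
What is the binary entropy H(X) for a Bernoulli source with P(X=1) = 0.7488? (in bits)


H = -p*log2(p) - (1-p)*log2(1-p). -0.7488*log2(0.7488) = 0.312510; -0.2512*log2(0.2512) = 0.500665. H = 0.312510 + 0.500665 = 0.8132

0.8132 bits


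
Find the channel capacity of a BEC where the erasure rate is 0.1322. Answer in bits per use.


C = 1 - epsilon = 1 - 0.1322 = 0.8678

0.8678 bits


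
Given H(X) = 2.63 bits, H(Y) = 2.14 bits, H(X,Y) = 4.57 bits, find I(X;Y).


I(X;Y) = H(X) + H(Y) - H(X,Y) = 2.63 + 2.14 - 4.57 = 0.2

0.2 bits


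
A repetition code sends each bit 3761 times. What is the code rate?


Rate = k/n = 1/3761

1/3761


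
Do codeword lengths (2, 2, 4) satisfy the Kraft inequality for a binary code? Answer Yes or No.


Kraft sum = sum(2^(-l_i)) = 0.5625, need <= 1. Result: satisfied (a binary prefix-free code with these lengths exists)

Yes


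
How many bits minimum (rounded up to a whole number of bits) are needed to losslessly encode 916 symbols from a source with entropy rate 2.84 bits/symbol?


Minimum bits >= n * H = 916 * 2.84 = 2601.44, rounded up to a whole number of bits = 2602

2602 bits


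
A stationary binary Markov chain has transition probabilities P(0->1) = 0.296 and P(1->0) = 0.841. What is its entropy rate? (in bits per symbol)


Stationary distribution: pi_0 = p10/(p01+p10) = 0.7397, pi_1 = 0.2603. Entropy rate H' = pi_0*H(p01) + pi_1*H(p10) = 0.7397*0.8763 + 0.2603*0.6319 = 0.8127

0.8127 bits/symbol


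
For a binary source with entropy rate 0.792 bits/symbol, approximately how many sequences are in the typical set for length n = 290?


log2|A_typical| = nH = 290 * 0.792 = 229.68, so |A_typical| ~ 2^229.68 = 1.382e+69

1.382e+69


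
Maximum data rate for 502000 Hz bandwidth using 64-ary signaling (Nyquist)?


Rate = 2 * B * log2(M) = 2 * 502000 * 6.0 = 6024000.0

6024000.0 bps


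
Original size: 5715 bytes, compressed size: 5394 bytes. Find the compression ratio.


Ratio = original / compressed = 5715 / 5394 = 1.0595

1.0595


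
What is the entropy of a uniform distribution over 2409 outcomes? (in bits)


H = log2(n) = log2(2409) = 11.2342

11.2342 bits


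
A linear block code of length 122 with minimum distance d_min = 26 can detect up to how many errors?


Detection capability = d_min - 1 = 26 - 1 = 25

25 errors


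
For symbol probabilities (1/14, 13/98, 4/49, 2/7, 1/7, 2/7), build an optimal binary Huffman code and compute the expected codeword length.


Huffman construction (repeatedly merge the two least-probable nodes; each merge adds 1 bit to every symbol beneath it): 1/14 + 4/49 = 15/98; 13/98 + 1/7 = 27/98; 15/98 + 27/98 = 3/7; 2/7 + 2/7 = 4/7; 3/7 + 4/7 = 1. Resulting codeword lengths (in the order the probabilities were given): (3, 3, 3, 2, 3, 2). L_avg = sum(p_i * l_i) = 1/14*3 + 13/98*3 + 4/49*3 + 2/7*2 + 1/7*3 + 2/7*2 = 17/7 = 2.4286

2.4286 bits


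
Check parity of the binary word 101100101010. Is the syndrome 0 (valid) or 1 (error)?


Syndrome = XOR of all bits = 1 XOR 0 XOR 1 XOR 1 XOR 0 XOR 0 XOR 1 XOR 0 XOR 1 XOR 0 XOR 1 XOR 0 = 0

0


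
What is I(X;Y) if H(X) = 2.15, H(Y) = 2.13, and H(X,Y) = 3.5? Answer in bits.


I(X;Y) = H(X) + H(Y) - H(X,Y) = 2.15 + 2.13 - 3.5 = 0.78

0.78 bits


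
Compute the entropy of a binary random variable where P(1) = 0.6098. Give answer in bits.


H = -p*log2(p) - (1-p)*log2(1-p). -0.6098*log2(0.6098) = 0.435148; -0.3902*log2(0.3902) = 0.529780. H = 0.435148 + 0.529780 = 0.9649

0.9649 bits


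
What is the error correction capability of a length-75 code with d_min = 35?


Correction capability = floor((d-1)/2) = floor((35-1)/2) = 17

17 errors


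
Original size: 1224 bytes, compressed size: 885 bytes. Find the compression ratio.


Ratio = original / compressed = 1224 / 885 = 1.3831

1.3831


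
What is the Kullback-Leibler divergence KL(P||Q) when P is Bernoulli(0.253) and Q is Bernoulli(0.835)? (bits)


KL = p*log2(p/q) + (1-p)*log2((1-p)/(1-q)) = 0.253*log2(0.253/0.835) + 0.747*log2(0.747/0.165) = 1.1916

1.1916 bits


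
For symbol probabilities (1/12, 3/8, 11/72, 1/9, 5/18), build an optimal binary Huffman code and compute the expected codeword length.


Huffman construction (repeatedly merge the two least-probable nodes; each merge adds 1 bit to every symbol beneath it): 1/12 + 1/9 = 7/36; 11/72 + 7/36 = 25/72; 5/18 + 25/72 = 5/8; 3/8 + 5/8 = 1. Resulting codeword lengths (in the order the probabilities were given): (4, 1, 3, 4, 2). L_avg = sum(p_i * l_i) = 1/12*4 + 3/8*1 + 11/72*3 + 1/9*4 + 5/18*2 = 13/6 = 2.1667

2.1667 bits


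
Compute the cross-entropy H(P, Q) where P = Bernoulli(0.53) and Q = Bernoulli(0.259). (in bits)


H(P,Q) = -p*log2(q) - (1-p)*log2(1-q). -0.53*log2(0.259) = 1.032957; -0.47*log2(0.741) = 0.203254. H(P,Q) = 1.032957 + 0.203254 = 1.2362

1.2362 bits


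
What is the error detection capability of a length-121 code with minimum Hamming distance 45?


Detection capability = d_min - 1 = 45 - 1 = 44

44 errors


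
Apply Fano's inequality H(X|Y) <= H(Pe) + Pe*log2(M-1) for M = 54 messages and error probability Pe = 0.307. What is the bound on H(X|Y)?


H(Pe) = -Pe*log2(Pe) - (1-Pe)*log2(1-Pe) = -0.307*log2(0.307) - 0.693*log2(0.693) = 0.523033 + 0.366647 = 0.8897. Pe*log2(M-1) = 0.307*log2(53) = 1.758472. Bound = H(Pe) + Pe*log2(M-1) = 0.523033 + 0.366647 + 1.758472 = 2.6482

2.6482 bits


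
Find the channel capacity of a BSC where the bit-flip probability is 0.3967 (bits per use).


H(p) = -p*log2(p) - (1-p)*log2(1-p) = -0.3967*log2(0.3967) - 0.6033*log2(0.6033) = 0.529150 + 0.439837 = 0.969. C = 1 - H(p) = 1 - 0.969 = 0.031

0.031 bits


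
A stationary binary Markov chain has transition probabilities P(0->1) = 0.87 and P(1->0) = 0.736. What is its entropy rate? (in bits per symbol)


Stationary distribution: pi_0 = p10/(p01+p10) = 0.4583, pi_1 = 0.5417. Entropy rate H' = pi_0*H(p01) + pi_1*H(p10) = 0.4583*0.5574 + 0.5417*0.8327 = 0.7066

0.7066 bits/symbol


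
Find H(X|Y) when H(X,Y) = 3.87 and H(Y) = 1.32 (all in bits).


H(X|Y) = H(X,Y) - H(Y) = 3.87 - 1.32 = 2.55

2.55 bits


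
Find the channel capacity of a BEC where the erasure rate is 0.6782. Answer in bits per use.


C = 1 - epsilon = 1 - 0.6782 = 0.3218

0.3218 bits


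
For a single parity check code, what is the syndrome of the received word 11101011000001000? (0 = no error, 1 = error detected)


Syndrome = XOR of all bits = 1 XOR 1 XOR 1 XOR 0 XOR 1 XOR 0 XOR 1 XOR 1 XOR 0 XOR 0 XOR 0 XOR 0 XOR 0 XOR 1 XOR 0 XOR 0 XOR 0 = 1

1


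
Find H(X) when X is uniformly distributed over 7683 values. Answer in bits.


H = log2(n) = log2(7683) = 12.9075

12.9075 bits


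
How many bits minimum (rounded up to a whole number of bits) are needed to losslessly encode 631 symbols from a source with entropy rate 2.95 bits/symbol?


Minimum bits >= n * H = 631 * 2.95 = 1861.45, rounded up to a whole number of bits = 1862

1862 bits


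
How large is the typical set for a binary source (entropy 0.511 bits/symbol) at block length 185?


log2|A_typical| = nH = 185 * 0.511 = 94.535, so |A_typical| ~ 2^94.535 = 2.870e+28

2.870e+28


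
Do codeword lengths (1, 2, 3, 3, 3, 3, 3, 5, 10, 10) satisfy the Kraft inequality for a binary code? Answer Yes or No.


Kraft sum = sum(2^(-l_i)) = 1.4082, need <= 1. Result: violated (a binary prefix-free code with these lengths cannot exist)

No


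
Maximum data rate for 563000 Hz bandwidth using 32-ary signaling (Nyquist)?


Rate = 2 * B * log2(M) = 2 * 563000 * 5.0 = 5630000.0

5630000.0 bps


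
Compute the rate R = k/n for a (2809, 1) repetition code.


Rate = k/n = 1/2809

1/2809


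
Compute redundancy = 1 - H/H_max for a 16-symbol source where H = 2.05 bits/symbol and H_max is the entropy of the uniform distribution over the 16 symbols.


H_max = log2(K) = log2(16) = 4.0 bits/symbol. Redundancy = 1 - H/H_max = 1 - 2.05/4.0 = 1 - 0.5125 = 0.4875

0.4875


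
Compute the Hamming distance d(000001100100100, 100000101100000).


Count differing positions: ^ . . . . ^ . . ^ . . . ^ . . = 4 differences

4


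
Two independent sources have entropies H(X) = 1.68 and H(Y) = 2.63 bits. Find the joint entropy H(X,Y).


For independent variables, H(X,Y) = H(X) + H(Y) = 1.68 + 2.63 = 4.31

4.31 bits


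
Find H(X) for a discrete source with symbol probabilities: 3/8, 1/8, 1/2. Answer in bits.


H = -sum(p_i * log2(p_i)). Terms: -(3/8)*log2(3/8) = 0.530639; -(1/8)*log2(1/8) = 0.375000; -(1/2)*log2(1/2) = 0.500000. H = 0.530639 + 0.375000 + 0.500000 = 1.4056

1.4056 bits


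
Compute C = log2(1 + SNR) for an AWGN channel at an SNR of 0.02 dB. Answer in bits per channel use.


SNR_linear = 10^(0.02/10) = 1.0046; C = log2(1 + SNR_linear) = log2(1 + 1.0046) = 1.0033

1.0033 bits/channel use


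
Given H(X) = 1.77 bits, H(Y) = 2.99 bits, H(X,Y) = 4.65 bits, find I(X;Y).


I(X;Y) = H(X) + H(Y) - H(X,Y) = 1.77 + 2.99 - 4.65 = 0.11

0.11 bits


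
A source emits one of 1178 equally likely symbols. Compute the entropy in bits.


H = log2(n) = log2(1178) = 10.2021

10.2021 bits


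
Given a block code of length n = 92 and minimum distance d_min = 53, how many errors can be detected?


Detection capability = d_min - 1 = 53 - 1 = 52

52 errors


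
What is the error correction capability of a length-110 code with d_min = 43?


Correction capability = floor((d-1)/2) = floor((43-1)/2) = 21

21 errors


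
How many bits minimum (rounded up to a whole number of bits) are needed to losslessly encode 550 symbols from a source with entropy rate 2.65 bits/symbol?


Minimum bits >= n * H = 550 * 2.65 = 1457.5, rounded up to a whole number of bits = 1458

1458 bits


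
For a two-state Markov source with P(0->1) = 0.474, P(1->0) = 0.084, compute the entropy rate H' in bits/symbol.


Stationary distribution: pi_0 = p10/(p01+p10) = 0.1505, pi_1 = 0.8495. Entropy rate H' = pi_0*H(p01) + pi_1*H(p10) = 0.1505*0.998 + 0.8495*0.4161 = 0.5037

0.5037 bits/symbol


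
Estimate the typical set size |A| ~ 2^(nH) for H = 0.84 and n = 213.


log2|A_typical| = nH = 213 * 0.84 = 178.92, so |A_typical| ~ 2^178.92 = 7.249e+53

7.249e+53


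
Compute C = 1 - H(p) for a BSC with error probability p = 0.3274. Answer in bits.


H(p) = -p*log2(p) - (1-p)*log2(1-p) = -0.3274*log2(0.3274) - 0.6726*log2(0.6726) = 0.527400 + 0.384848 = 0.9122. C = 1 - H(p) = 1 - 0.9122 = 0.0878

0.0878 bits


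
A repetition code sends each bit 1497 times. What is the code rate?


Rate = k/n = 1/1497

1/1497


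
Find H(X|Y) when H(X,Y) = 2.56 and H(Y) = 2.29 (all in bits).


H(X|Y) = H(X,Y) - H(Y) = 2.56 - 2.29 = 0.27

0.27 bits


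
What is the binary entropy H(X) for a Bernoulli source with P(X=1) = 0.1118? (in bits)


H = -p*log2(p) - (1-p)*log2(1-p). -0.1118*log2(0.1118) = 0.353401; -0.8882*log2(0.8882) = 0.151921. H = 0.353401 + 0.151921 = 0.5053

0.5053 bits


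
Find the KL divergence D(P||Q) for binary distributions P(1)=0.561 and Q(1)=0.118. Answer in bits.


KL = p*log2(p/q) + (1-p)*log2((1-p)/(1-q)) = 0.561*log2(0.561/0.118) + 0.439*log2(0.439/0.882) = 0.8199

0.8199 bits


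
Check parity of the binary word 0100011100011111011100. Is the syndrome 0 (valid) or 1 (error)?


Syndrome = XOR of all bits = 0 XOR 1 XOR 0 XOR 0 XOR 0 XOR 1 XOR 1 XOR 1 XOR 0 XOR 0 XOR 0 XOR 1 XOR 1 XOR 1 XOR 1 XOR 1 XOR 0 XOR 1 XOR 1 XOR 1 XOR 0 XOR 0 = 0

0


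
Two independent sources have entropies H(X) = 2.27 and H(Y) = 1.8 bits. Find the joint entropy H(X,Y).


For independent variables, H(X,Y) = H(X) + H(Y) = 2.27 + 1.8 = 4.07

4.07 bits


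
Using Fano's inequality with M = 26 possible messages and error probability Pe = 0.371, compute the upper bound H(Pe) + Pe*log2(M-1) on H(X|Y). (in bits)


H(Pe) = -Pe*log2(Pe) - (1-Pe)*log2(1-Pe) = -0.371*log2(0.371) - 0.629*log2(0.629) = 0.530719 + 0.420718 = 0.9514. Pe*log2(M-1) = 0.371*log2(25) = 1.722871. Bound = H(Pe) + Pe*log2(M-1) = 0.530719 + 0.420718 + 1.722871 = 2.6743

2.6743 bits


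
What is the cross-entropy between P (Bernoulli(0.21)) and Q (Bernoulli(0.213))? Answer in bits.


H(P,Q) = -p*log2(q) - (1-p)*log2(1-q). -0.21*log2(0.213) = 0.468526; -0.79*log2(0.787) = 0.272996. H(P,Q) = 0.468526 + 0.272996 = 0.7415

0.7415 bits


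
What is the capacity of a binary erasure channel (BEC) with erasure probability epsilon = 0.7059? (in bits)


C = 1 - epsilon = 1 - 0.7059 = 0.2941

0.2941 bits


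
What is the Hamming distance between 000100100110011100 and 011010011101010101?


Count differing positions: . ^ ^ ^ ^ . ^ ^ ^ . ^ ^ . . ^ . . ^ = 11 differences

11


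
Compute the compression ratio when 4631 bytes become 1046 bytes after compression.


Ratio = original / compressed = 4631 / 1046 = 4.4273

4.4273


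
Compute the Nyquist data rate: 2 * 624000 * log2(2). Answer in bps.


Rate = 2 * B * log2(M) = 2 * 624000 * 1.0 = 1248000.0

1248000.0 bps


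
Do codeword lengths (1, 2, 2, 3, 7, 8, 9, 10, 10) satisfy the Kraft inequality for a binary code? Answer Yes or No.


Kraft sum = sum(2^(-l_i)) = 1.1406, need <= 1. Result: violated (a binary prefix-free code with these lengths cannot exist)

No


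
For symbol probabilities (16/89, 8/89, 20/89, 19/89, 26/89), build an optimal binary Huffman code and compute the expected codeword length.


Huffman construction (repeatedly merge the two least-probable nodes; each merge adds 1 bit to every symbol beneath it): 8/89 + 16/89 = 24/89; 19/89 + 20/89 = 39/89; 24/89 + 26/89 = 50/89; 39/89 + 50/89 = 1. Resulting codeword lengths (in the order the probabilities were given): (3, 3, 2, 2, 2). L_avg = sum(p_i * l_i) = 16/89*3 + 8/89*3 + 20/89*2 + 19/89*2 + 26/89*2 = 202/89 = 2.2697

2.2697 bits


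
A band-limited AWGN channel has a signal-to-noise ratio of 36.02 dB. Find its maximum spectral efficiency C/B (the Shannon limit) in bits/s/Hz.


SNR_linear = 10^(36.02/10) = 3999.4475; C/B = log2(1 + SNR_linear) = log2(1 + 3999.4475) = 11.9659

11.9659 bits/s/Hz


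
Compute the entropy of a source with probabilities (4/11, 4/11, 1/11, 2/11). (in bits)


H = -sum(p_i * log2(p_i)). Terms: -(4/11)*log2(4/11) = 0.530702; -(4/11)*log2(4/11) = 0.530702; -(1/11)*log2(1/11) = 0.314494; -(2/11)*log2(2/11) = 0.447169. H = 0.530702 + 0.530702 + 0.314494 + 0.447169 = 1.8231

1.8231 bits


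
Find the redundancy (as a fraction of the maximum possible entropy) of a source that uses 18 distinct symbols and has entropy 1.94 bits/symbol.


H_max = log2(K) = log2(18) = 4.1699 bits/symbol. Redundancy = 1 - H/H_max = 1 - 1.94/4.1699 = 1 - 0.4652 = 0.5348

0.5348


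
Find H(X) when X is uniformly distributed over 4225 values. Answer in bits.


H = log2(n) = log2(4225) = 12.0447

12.0447 bits


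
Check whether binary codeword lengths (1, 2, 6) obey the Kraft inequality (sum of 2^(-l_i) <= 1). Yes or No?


Kraft sum = sum(2^(-l_i)) = 0.7656, need <= 1. Result: satisfied (a binary prefix-free code with these lengths exists)

Yes


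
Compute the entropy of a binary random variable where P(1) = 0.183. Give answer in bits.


H = -p*log2(p) - (1-p)*log2(1-p). -0.183*log2(0.183) = 0.448365; -0.817*log2(0.817) = 0.238231. H = 0.448365 + 0.238231 = 0.6866

0.6866 bits


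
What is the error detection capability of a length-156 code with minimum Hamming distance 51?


Detection capability = d_min - 1 = 51 - 1 = 50

50 errors


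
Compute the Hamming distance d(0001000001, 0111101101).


Count differing positions: . ^ ^ . ^ . ^ ^ . . = 5 differences

5


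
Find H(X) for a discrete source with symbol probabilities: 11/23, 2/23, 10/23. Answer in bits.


H = -sum(p_i * log2(p_i)). Terms: -(11/23)*log2(11/23) = 0.508932; -(2/23)*log2(2/23) = 0.306397; -(10/23)*log2(10/23) = 0.522450. H = 0.508932 + 0.306397 + 0.522450 = 1.3378

1.3378 bits


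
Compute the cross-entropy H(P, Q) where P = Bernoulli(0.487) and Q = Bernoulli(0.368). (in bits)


H(P,Q) = -p*log2(q) - (1-p)*log2(1-q). -0.487*log2(0.368) = 0.702362; -0.513*log2(0.632) = 0.339608. H(P,Q) = 0.702362 + 0.339608 = 1.042

1.042 bits


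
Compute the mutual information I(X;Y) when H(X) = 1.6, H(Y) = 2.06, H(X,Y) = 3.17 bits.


I(X;Y) = H(X) + H(Y) - H(X,Y) = 1.6 + 2.06 - 3.17 = 0.49

0.49 bits


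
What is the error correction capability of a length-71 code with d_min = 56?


Correction capability = floor((d-1)/2) = floor((56-1)/2) = 27

27 errors


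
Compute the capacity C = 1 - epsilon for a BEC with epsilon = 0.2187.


C = 1 - epsilon = 1 - 0.2187 = 0.7813

0.7813 bits


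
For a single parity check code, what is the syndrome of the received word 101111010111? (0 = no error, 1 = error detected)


Syndrome = XOR of all bits = 1 XOR 0 XOR 1 XOR 1 XOR 1 XOR 1 XOR 0 XOR 1 XOR 0 XOR 1 XOR 1 XOR 1 = 1

1


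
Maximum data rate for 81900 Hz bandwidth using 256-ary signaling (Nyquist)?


Rate = 2 * B * log2(M) = 2 * 81900 * 8.0 = 1310400.0

1310400.0 bps


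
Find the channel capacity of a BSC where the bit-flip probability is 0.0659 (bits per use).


H(p) = -p*log2(p) - (1-p)*log2(1-p) = -0.0659*log2(0.0659) - 0.9341*log2(0.9341) = 0.258564 + 0.091870 = 0.3504. C = 1 - H(p) = 1 - 0.3504 = 0.6496

0.6496 bits


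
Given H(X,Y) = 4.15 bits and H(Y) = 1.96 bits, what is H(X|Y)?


H(X|Y) = H(X,Y) - H(Y) = 4.15 - 1.96 = 2.19

2.19 bits


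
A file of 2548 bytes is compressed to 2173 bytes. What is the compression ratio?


Ratio = original / compressed = 2548 / 2173 = 1.1726

1.1726


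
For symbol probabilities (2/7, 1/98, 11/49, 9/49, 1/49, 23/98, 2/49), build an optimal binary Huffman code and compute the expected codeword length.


Huffman construction (repeatedly merge the two least-probable nodes; each merge adds 1 bit to every symbol beneath it): 1/98 + 1/49 = 3/98; 3/98 + 2/49 = 1/14; 1/14 + 9/49 = 25/98; 11/49 + 23/98 = 45/98; 25/98 + 2/7 = 53/98; 45/98 + 53/98 = 1. Resulting codeword lengths (in the order the probabilities were given): (2, 5, 2, 3, 5, 2, 4). L_avg = sum(p_i * l_i) = 2/7*2 + 1/98*5 + 11/49*2 + 9/49*3 + 1/49*5 + 23/98*2 + 2/49*4 = 33/14 = 2.3571

2.3571 bits


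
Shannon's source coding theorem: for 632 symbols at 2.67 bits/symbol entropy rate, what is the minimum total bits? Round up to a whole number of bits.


Minimum bits >= n * H = 632 * 2.67 = 1687.44, rounded up to a whole number of bits = 1688

1688 bits


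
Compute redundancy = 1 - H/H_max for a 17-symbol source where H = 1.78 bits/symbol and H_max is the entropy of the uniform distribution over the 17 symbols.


H_max = log2(K) = log2(17) = 4.0875 bits/symbol. Redundancy = 1 - H/H_max = 1 - 1.78/4.0875 = 1 - 0.4355 = 0.5645

0.5645


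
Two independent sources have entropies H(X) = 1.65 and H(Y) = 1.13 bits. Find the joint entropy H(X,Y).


For independent variables, H(X,Y) = H(X) + H(Y) = 1.65 + 1.13 = 2.78

2.78 bits


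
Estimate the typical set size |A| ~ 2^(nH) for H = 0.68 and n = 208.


log2|A_typical| = nH = 208 * 0.68 = 141.44, so |A_typical| ~ 2^141.44 = 3.782e+42

3.782e+42


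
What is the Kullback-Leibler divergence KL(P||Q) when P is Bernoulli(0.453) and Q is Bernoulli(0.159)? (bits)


KL = p*log2(p/q) + (1-p)*log2((1-p)/(1-q)) = 0.453*log2(0.453/0.159) + 0.547*log2(0.547/0.841) = 0.3448

0.3448 bits


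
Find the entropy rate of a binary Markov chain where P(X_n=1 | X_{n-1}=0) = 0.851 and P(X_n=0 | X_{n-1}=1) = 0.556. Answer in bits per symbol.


Stationary distribution: pi_0 = p10/(p01+p10) = 0.3952, pi_1 = 0.6048. Entropy rate H' = pi_0*H(p01) + pi_1*H(p10) = 0.3952*0.6073 + 0.6048*0.9909 = 0.8393

0.8393 bits/symbol


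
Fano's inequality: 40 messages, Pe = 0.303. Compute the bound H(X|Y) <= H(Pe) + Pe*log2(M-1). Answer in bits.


H(Pe) = -Pe*log2(Pe) - (1-Pe)*log2(1-Pe) = -0.303*log2(0.303) - 0.697*log2(0.697) = 0.521951 + 0.362976 = 0.8849. Pe*log2(M-1) = 0.303*log2(39) = 1.601477. Bound = H(Pe) + Pe*log2(M-1) = 0.521951 + 0.362976 + 1.601477 = 2.4864

2.4864 bits


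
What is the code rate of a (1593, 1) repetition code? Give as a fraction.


Rate = k/n = 1/1593

1/1593


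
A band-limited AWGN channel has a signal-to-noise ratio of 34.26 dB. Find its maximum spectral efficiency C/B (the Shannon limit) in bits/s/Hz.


SNR_linear = 10^(34.26/10) = 2666.8587; C/B = log2(1 + SNR_linear) = log2(1 + 2666.8587) = 11.3815

11.3815 bits/s/Hz


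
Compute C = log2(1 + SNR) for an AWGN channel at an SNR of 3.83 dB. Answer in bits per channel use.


SNR_linear = 10^(3.83/10) = 2.4155; C = log2(1 + SNR_linear) = log2(1 + 2.4155) = 1.7721

1.7721 bits/channel use


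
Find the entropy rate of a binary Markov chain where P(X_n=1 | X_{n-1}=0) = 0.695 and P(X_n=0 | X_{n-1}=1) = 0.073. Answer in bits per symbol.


Stationary distribution: pi_0 = p10/(p01+p10) = 0.0951, pi_1 = 0.9049. Entropy rate H' = pi_0*H(p01) + pi_1*H(p10) = 0.0951*0.8873 + 0.9049*0.377 = 0.4255

0.4255 bits/symbol


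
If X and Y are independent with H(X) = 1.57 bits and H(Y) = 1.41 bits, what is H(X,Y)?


For independent variables, H(X,Y) = H(X) + H(Y) = 1.57 + 1.41 = 2.98

2.98 bits


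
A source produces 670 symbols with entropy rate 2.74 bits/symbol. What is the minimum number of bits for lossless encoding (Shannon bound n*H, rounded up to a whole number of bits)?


Minimum bits >= n * H = 670 * 2.74 = 1835.8, rounded up to a whole number of bits = 1836

1836 bits


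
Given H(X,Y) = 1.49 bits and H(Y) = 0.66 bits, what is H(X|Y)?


H(X|Y) = H(X,Y) - H(Y) = 1.49 - 0.66 = 0.83

0.83 bits


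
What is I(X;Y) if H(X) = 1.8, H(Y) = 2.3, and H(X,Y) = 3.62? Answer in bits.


I(X;Y) = H(X) + H(Y) - H(X,Y) = 1.8 + 2.3 - 3.62 = 0.48

0.48 bits


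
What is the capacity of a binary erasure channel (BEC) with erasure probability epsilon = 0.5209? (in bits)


C = 1 - epsilon = 1 - 0.5209 = 0.4791

0.4791 bits


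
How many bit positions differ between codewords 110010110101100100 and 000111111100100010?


Count differing positions: ^ ^ . ^ . ^ . . ^ . . ^ . . . ^ ^ . = 8 differences

8


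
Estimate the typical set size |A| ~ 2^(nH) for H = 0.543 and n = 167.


log2|A_typical| = nH = 167 * 0.543 = 90.681, so |A_typical| ~ 2^90.681 = 1.985e+27

1.985e+27


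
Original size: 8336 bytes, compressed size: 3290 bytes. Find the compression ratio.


Ratio = original / compressed = 8336 / 3290 = 2.5337

2.5337


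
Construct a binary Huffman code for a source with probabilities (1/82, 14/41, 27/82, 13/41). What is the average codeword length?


Huffman construction (repeatedly merge the two least-probable nodes; each merge adds 1 bit to every symbol beneath it): 1/82 + 13/41 = 27/82; 27/82 + 27/82 = 27/41; 14/41 + 27/41 = 1. Resulting codeword lengths (in the order the probabilities were given): (3, 1, 2, 3). L_avg = sum(p_i * l_i) = 1/82*3 + 14/41*1 + 27/82*2 + 13/41*3 = 163/82 = 1.9878

1.9878 bits


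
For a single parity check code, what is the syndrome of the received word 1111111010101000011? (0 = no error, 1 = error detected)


Syndrome = XOR of all bits = 1 XOR 1 XOR 1 XOR 1 XOR 1 XOR 1 XOR 1 XOR 0 XOR 1 XOR 0 XOR 1 XOR 0 XOR 1 XOR 0 XOR 0 XOR 0 XOR 0 XOR 1 XOR 1 = 0

0


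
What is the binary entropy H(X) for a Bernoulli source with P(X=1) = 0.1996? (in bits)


H = -p*log2(p) - (1-p)*log2(1-p). -0.1996*log2(0.1996) = 0.464033; -0.8004*log2(0.8004) = 0.257094. H = 0.464033 + 0.257094 = 0.7211

0.7211 bits


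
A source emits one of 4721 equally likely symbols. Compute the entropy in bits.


H = log2(n) = log2(4721) = 12.2049

12.2049 bits


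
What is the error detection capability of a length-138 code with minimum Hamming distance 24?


Detection capability = d_min - 1 = 24 - 1 = 23

23 errors


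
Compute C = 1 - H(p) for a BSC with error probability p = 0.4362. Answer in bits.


H(p) = -p*log2(p) - (1-p)*log2(1-p) = -0.4362*log2(0.4362) - 0.5638*log2(0.5638) = 0.522104 + 0.466119 = 0.9882. C = 1 - H(p) = 1 - 0.9882 = 0.0118

0.0118 bits


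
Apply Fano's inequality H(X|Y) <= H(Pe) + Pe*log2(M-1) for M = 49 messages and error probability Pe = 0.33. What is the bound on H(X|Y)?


H(Pe) = -Pe*log2(Pe) - (1-Pe)*log2(1-Pe) = -0.33*log2(0.33) - 0.67*log2(0.67) = 0.527822 + 0.387104 = 0.9149. Pe*log2(M-1) = 0.33*log2(48) = 1.843038. Bound = H(Pe) + Pe*log2(M-1) = 0.527822 + 0.387104 + 1.843038 = 2.758

2.758 bits


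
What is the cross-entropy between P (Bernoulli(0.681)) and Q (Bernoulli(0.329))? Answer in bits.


H(P,Q) = -p*log2(q) - (1-p)*log2(1-q). -0.681*log2(0.329) = 1.092215; -0.319*log2(0.671) = 0.183621. H(P,Q) = 1.092215 + 0.183621 = 1.2758

1.2758 bits


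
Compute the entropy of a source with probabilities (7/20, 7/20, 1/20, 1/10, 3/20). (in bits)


H = -sum(p_i * log2(p_i)). Terms: -(7/20)*log2(7/20) = 0.530101; -(7/20)*log2(7/20) = 0.530101; -(1/20)*log2(1/20) = 0.216096; -(1/10)*log2(1/10) = 0.332193; -(3/20)*log2(3/20) = 0.410545. H = 0.530101 + 0.530101 + 0.216096 + 0.332193 + 0.410545 = 2.019

2.019 bits


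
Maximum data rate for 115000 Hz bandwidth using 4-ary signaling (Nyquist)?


Rate = 2 * B * log2(M) = 2 * 115000 * 2.0 = 460000.0

460000.0 bps


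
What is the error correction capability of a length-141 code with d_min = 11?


Correction capability = floor((d-1)/2) = floor((11-1)/2) = 5

5 errors


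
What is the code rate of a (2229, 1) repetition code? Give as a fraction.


Rate = k/n = 1/2229

1/2229


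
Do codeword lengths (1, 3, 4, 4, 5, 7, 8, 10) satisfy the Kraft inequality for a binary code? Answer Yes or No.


Kraft sum = sum(2^(-l_i)) = 0.7939, need <= 1. Result: satisfied (a binary prefix-free code with these lengths exists)

Yes


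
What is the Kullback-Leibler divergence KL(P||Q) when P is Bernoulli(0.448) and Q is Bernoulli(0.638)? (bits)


KL = p*log2(p/q) + (1-p)*log2((1-p)/(1-q)) = 0.448*log2(0.448/0.638) + 0.552*log2(0.552/0.362) = 0.1075

0.1075 bits


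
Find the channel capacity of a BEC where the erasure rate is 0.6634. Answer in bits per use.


C = 1 - epsilon = 1 - 0.6634 = 0.3366

0.3366 bits


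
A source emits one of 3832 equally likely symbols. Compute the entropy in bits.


H = log2(n) = log2(3832) = 11.9039

11.9039 bits


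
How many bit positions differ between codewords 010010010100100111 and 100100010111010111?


Count differing positions: ^ ^ . ^ ^ . . . . . ^ ^ ^ ^ . . . . = 8 differences

8


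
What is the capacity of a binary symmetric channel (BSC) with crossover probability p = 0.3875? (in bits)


H(p) = -p*log2(p) - (1-p)*log2(1-p) = -0.3875*log2(0.3875) - 0.6125*log2(0.6125) = 0.529996 + 0.433171 = 0.9632. C = 1 - H(p) = 1 - 0.9632 = 0.0368

0.0368 bits


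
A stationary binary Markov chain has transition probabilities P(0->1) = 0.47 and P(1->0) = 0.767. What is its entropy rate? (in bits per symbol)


Stationary distribution: pi_0 = p10/(p01+p10) = 0.62, pi_1 = 0.38. Entropy rate H' = pi_0*H(p01) + pi_1*H(p10) = 0.62*0.9974 + 0.38*0.7832 = 0.916

0.916 bits/symbol


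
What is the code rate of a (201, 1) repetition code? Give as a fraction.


Rate = k/n = 1/201

1/201


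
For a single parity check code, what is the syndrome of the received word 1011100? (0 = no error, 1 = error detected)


Syndrome = XOR of all bits = 1 XOR 0 XOR 1 XOR 1 XOR 1 XOR 0 XOR 0 = 0

0


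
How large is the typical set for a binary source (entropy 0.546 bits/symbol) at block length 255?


log2|A_typical| = nH = 255 * 0.546 = 139.23, so |A_typical| ~ 2^139.23 = 8.173e+41

8.173e+41


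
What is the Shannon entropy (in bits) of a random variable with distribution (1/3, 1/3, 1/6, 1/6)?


H = -sum(p_i * log2(p_i)). Terms: -(1/3)*log2(1/3) = 0.528321; -(1/3)*log2(1/3) = 0.528321; -(1/6)*log2(1/6) = 0.430827; -(1/6)*log2(1/6) = 0.430827. H = 0.528321 + 0.528321 + 0.430827 + 0.430827 = 1.9183

1.9183 bits


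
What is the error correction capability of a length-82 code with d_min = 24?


Correction capability = floor((d-1)/2) = floor((24-1)/2) = 11

11 errors


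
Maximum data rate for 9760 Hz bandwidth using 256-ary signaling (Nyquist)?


Rate = 2 * B * log2(M) = 2 * 9760 * 8.0 = 156160.0

156160.0 bps


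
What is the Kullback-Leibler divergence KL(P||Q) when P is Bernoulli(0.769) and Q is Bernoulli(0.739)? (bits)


KL = p*log2(p/q) + (1-p)*log2((1-p)/(1-q)) = 0.769*log2(0.769/0.739) + 0.231*log2(0.231/0.261) = 0.0035

0.0035 bits


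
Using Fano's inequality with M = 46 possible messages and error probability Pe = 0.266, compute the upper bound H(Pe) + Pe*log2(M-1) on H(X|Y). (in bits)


H(Pe) = -Pe*log2(Pe) - (1-Pe)*log2(1-Pe) = -0.266*log2(0.266) - 0.734*log2(0.734) = 0.508193 + 0.327473 = 0.8357. Pe*log2(M-1) = 0.266*log2(45) = 1.460833. Bound = H(Pe) + Pe*log2(M-1) = 0.508193 + 0.327473 + 1.460833 = 2.2965

2.2965 bits


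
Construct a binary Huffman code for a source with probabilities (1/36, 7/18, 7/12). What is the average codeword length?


Huffman construction (repeatedly merge the two least-probable nodes; each merge adds 1 bit to every symbol beneath it): 1/36 + 7/18 = 5/12; 5/12 + 7/12 = 1. Resulting codeword lengths (in the order the probabilities were given): (2, 2, 1). L_avg = sum(p_i * l_i) = 1/36*2 + 7/18*2 + 7/12*1 = 17/12 = 1.4167

1.4167 bits


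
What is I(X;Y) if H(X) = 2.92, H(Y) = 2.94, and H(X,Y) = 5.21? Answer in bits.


I(X;Y) = H(X) + H(Y) - H(X,Y) = 2.92 + 2.94 - 5.21 = 0.65

0.65 bits


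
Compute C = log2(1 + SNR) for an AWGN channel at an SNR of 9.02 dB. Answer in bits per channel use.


SNR_linear = 10^(9.02/10) = 7.9799; C = log2(1 + SNR_linear) = log2(1 + 7.9799) = 3.1667

3.1667 bits/channel use


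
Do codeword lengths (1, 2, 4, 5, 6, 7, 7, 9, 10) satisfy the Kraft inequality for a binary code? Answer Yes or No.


Kraft sum = sum(2^(-l_i)) = 0.8779, need <= 1. Result: satisfied (a binary prefix-free code with these lengths exists)

Yes


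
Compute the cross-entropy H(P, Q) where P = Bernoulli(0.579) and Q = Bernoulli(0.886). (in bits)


H(P,Q) = -p*log2(q) - (1-p)*log2(1-q). -0.579*log2(0.886) = 0.101106; -0.421*log2(0.114) = 1.318948. H(P,Q) = 0.101106 + 1.318948 = 1.4201

1.4201 bits


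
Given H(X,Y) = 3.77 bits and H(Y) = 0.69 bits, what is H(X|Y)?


H(X|Y) = H(X,Y) - H(Y) = 3.77 - 0.69 = 3.08

3.08 bits


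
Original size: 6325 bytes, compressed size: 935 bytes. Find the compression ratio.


Ratio = original / compressed = 6325 / 935 = 6.7647

6.7647


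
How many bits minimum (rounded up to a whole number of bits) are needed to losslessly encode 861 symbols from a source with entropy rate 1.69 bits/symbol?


Minimum bits >= n * H = 861 * 1.69 = 1455.09, rounded up to a whole number of bits = 1456

1456 bits


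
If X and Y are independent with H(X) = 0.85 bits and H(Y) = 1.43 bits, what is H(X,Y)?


For independent variables, H(X,Y) = H(X) + H(Y) = 0.85 + 1.43 = 2.28

2.28 bits


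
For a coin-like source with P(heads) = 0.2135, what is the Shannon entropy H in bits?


H = -p*log2(p) - (1-p)*log2(1-p). -0.2135*log2(0.2135) = 0.475612; -0.7865*log2(0.7865) = 0.272508. H = 0.475612 + 0.272508 = 0.7481

0.7481 bits


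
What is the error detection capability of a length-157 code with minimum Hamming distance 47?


Detection capability = d_min - 1 = 47 - 1 = 46

46 errors


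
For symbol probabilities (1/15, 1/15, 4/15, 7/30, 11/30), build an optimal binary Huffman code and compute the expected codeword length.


Huffman construction (repeatedly merge the two least-probable nodes; each merge adds 1 bit to every symbol beneath it): 1/15 + 1/15 = 2/15; 2/15 + 7/30 = 11/30; 4/15 + 11/30 = 19/30; 11/30 + 19/30 = 1. Resulting codeword lengths (in the order the probabilities were given): (3, 3, 2, 2, 2). L_avg = sum(p_i * l_i) = 1/15*3 + 1/15*3 + 4/15*2 + 7/30*2 + 11/30*2 = 32/15 = 2.1333

2.1333 bits


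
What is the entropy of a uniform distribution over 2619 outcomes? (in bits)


H = log2(n) = log2(2619) = 11.3548

11.3548 bits


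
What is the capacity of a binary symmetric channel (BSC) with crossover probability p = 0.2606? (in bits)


H(p) = -p*log2(p) - (1-p)*log2(1-p) = -0.2606*log2(0.2606) - 0.7394*log2(0.7394) = 0.505588 + 0.322063 = 0.8277. C = 1 - H(p) = 1 - 0.8277 = 0.1723

0.1723 bits


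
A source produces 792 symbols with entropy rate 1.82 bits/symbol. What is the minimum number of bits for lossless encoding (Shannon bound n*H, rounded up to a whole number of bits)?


Minimum bits >= n * H = 792 * 1.82 = 1441.44, rounded up to a whole number of bits = 1442

1442 bits


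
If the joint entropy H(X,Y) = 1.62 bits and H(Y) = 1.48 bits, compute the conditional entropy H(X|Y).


H(X|Y) = H(X,Y) - H(Y) = 1.62 - 1.48 = 0.14

0.14 bits


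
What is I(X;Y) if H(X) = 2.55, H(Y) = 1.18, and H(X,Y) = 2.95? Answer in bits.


I(X;Y) = H(X) + H(Y) - H(X,Y) = 2.55 + 1.18 - 2.95 = 0.78

0.78 bits


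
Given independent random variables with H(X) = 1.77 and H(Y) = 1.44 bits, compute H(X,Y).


For independent variables, H(X,Y) = H(X) + H(Y) = 1.77 + 1.44 = 3.21

3.21 bits


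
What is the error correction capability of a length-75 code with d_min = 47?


Correction capability = floor((d-1)/2) = floor((47-1)/2) = 23

23 errors


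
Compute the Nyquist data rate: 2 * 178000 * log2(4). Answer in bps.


Rate = 2 * B * log2(M) = 2 * 178000 * 2.0 = 712000.0

712000.0 bps


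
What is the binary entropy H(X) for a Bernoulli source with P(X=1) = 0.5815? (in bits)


H = -p*log2(p) - (1-p)*log2(1-p). -0.5815*log2(0.5815) = 0.454820; -0.4185*log2(0.4185) = 0.525929. H = 0.454820 + 0.525929 = 0.9807

0.9807 bits


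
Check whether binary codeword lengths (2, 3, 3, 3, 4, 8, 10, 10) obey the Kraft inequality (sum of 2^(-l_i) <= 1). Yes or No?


Kraft sum = sum(2^(-l_i)) = 0.6934, need <= 1. Result: satisfied (a binary prefix-free code with these lengths exists)

Yes


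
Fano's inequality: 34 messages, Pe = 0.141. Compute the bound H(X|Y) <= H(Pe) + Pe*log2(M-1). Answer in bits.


H(Pe) = -Pe*log2(Pe) - (1-Pe)*log2(1-Pe) = -0.141*log2(0.141) - 0.859*log2(0.859) = 0.398499 + 0.188353 = 0.5869. Pe*log2(M-1) = 0.141*log2(33) = 0.711260. Bound = H(Pe) + Pe*log2(M-1) = 0.398499 + 0.188353 + 0.711260 = 1.2981

1.2981 bits


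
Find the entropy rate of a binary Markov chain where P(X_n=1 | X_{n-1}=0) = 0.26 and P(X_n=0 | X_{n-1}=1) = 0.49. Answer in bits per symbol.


Stationary distribution: pi_0 = p10/(p01+p10) = 0.6533, pi_1 = 0.3467. Entropy rate H' = pi_0*H(p01) + pi_1*H(p10) = 0.6533*0.8267 + 0.3467*0.9997 = 0.8867

0.8867 bits/symbol


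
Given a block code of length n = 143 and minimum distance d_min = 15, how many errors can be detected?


Detection capability = d_min - 1 = 15 - 1 = 14

14 errors


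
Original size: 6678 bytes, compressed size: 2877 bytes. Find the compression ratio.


Ratio = original / compressed = 6678 / 2877 = 2.3212

2.3212


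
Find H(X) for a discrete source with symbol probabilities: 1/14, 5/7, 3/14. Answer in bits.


H = -sum(p_i * log2(p_i)). Terms: -(1/14)*log2(1/14) = 0.271954; -(5/7)*log2(5/7) = 0.346733; -(3/14)*log2(3/14) = 0.476227. H = 0.271954 + 0.346733 + 0.476227 = 1.0949

1.0949 bits


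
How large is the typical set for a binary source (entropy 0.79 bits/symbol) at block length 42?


log2|A_typical| = nH = 42 * 0.79 = 33.18, so |A_typical| ~ 2^33.18 = 9.731e+09

9.731e+09


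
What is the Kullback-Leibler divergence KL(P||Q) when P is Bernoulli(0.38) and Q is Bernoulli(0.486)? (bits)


KL = p*log2(p/q) + (1-p)*log2((1-p)/(1-q)) = 0.38*log2(0.38/0.486) + 0.62*log2(0.62/0.514) = 0.0328

0.0328 bits


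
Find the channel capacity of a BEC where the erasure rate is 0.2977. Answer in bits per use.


C = 1 - epsilon = 1 - 0.2977 = 0.7023

0.7023 bits


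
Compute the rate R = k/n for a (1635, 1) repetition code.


Rate = k/n = 1/1635

1/1635


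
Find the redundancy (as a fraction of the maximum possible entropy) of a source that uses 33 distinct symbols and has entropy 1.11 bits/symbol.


H_max = log2(K) = log2(33) = 5.0444 bits/symbol. Redundancy = 1 - H/H_max = 1 - 1.11/5.0444 = 1 - 0.22 = 0.78

0.78


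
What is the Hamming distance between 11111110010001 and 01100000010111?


Count differing positions: ^ . . ^ ^ ^ ^ . . . . ^ ^ . = 7 differences

7


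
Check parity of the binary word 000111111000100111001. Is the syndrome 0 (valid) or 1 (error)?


Syndrome = XOR of all bits = 0 XOR 0 XOR 0 XOR 1 XOR 1 XOR 1 XOR 1 XOR 1 XOR 1 XOR 0 XOR 0 XOR 0 XOR 1 XOR 0 XOR 0 XOR 1 XOR 1 XOR 1 XOR 0 XOR 0 XOR 1 = 1

1


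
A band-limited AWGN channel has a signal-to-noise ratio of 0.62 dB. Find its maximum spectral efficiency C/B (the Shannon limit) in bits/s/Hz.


SNR_linear = 10^(0.62/10) = 1.1535; C/B = log2(1 + SNR_linear) = log2(1 + 1.1535) = 1.1067

1.1067 bits/s/Hz


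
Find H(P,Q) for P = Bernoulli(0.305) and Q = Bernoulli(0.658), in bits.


H(P,Q) = -p*log2(q) - (1-p)*log2(1-q). -0.305*log2(0.658) = 0.184171; -0.695*log2(0.342) = 1.075813. H(P,Q) = 0.184171 + 1.075813 = 1.26

1.26 bits


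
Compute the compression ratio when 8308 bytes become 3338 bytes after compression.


Ratio = original / compressed = 8308 / 3338 = 2.4889

2.4889
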